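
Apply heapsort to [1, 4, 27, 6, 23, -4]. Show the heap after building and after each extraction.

Build heap: [27, 23, 1, 6, 4, -4]
Extract 27: [23, 6, 1, -4, 4, 27]
Extract 23: [6, 4, 1, -4, 23, 27]
Extract 6: [4, -4, 1, 6, 23, 27]
Extract 4: [1, -4, 4, 6, 23, 27]
Extract 1: [-4, 1, 4, 6, 23, 27]


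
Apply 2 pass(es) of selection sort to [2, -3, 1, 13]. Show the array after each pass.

Pass 1: Select minimum -3 at index 1, swap -> [-3, 2, 1, 13]
Pass 2: Select minimum 1 at index 2, swap -> [-3, 1, 2, 13]


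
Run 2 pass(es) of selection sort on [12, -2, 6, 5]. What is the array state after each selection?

Pass 1: Select minimum -2 at index 1, swap -> [-2, 12, 6, 5]
Pass 2: Select minimum 5 at index 3, swap -> [-2, 5, 6, 12]


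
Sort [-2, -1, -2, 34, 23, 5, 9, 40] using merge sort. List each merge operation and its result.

Divide and conquer:
  Merge [-2] + [-1] -> [-2, -1]
  Merge [-2] + [34] -> [-2, 34]
  Merge [-2, -1] + [-2, 34] -> [-2, -2, -1, 34]
  Merge [23] + [5] -> [5, 23]
  Merge [9] + [40] -> [9, 40]
  Merge [5, 23] + [9, 40] -> [5, 9, 23, 40]
  Merge [-2, -2, -1, 34] + [5, 9, 23, 40] -> [-2, -2, -1, 5, 9, 23, 34, 40]


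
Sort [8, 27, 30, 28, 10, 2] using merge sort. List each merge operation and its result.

Divide and conquer:
  Merge [27] + [30] -> [27, 30]
  Merge [8] + [27, 30] -> [8, 27, 30]
  Merge [10] + [2] -> [2, 10]
  Merge [28] + [2, 10] -> [2, 10, 28]
  Merge [8, 27, 30] + [2, 10, 28] -> [2, 8, 10, 27, 28, 30]


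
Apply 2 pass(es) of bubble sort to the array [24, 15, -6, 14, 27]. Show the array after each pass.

After pass 1: [15, -6, 14, 24, 27] (3 swaps)
After pass 2: [-6, 14, 15, 24, 27] (2 swaps)
Total swaps: 5


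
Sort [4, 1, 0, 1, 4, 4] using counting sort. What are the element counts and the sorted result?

Count array: [1, 2, 0, 0, 3]
(count[i] = number of elements equal to i)
Cumulative count: [1, 3, 3, 3, 6]
Sorted: [0, 1, 1, 4, 4, 4]


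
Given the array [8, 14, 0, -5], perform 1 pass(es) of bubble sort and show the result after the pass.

After pass 1: [8, 0, -5, 14] (2 swaps)
Total swaps: 2


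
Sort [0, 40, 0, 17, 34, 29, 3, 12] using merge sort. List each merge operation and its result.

Divide and conquer:
  Merge [0] + [40] -> [0, 40]
  Merge [0] + [17] -> [0, 17]
  Merge [0, 40] + [0, 17] -> [0, 0, 17, 40]
  Merge [34] + [29] -> [29, 34]
  Merge [3] + [12] -> [3, 12]
  Merge [29, 34] + [3, 12] -> [3, 12, 29, 34]
  Merge [0, 0, 17, 40] + [3, 12, 29, 34] -> [0, 0, 3, 12, 17, 29, 34, 40]


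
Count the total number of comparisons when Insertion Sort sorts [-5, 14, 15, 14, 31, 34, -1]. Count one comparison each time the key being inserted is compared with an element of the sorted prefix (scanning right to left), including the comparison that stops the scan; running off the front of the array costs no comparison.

Insert 14: -5 <= 14 (stop) = 1 comparison(s) -> [-5, 14, 15, 14, 31, 34, -1]
Insert 15: 14 <= 15 (stop) = 1 comparison(s) -> [-5, 14, 15, 14, 31, 34, -1]
Insert 14: 15 > 14 (shift), 14 <= 14 (stop) = 2 comparison(s) -> [-5, 14, 14, 15, 31, 34, -1]
Insert 31: 15 <= 31 (stop) = 1 comparison(s) -> [-5, 14, 14, 15, 31, 34, -1]
Insert 34: 31 <= 34 (stop) = 1 comparison(s) -> [-5, 14, 14, 15, 31, 34, -1]
Insert -1: 34 > -1 (shift), 31 > -1 (shift), 15 > -1 (shift), 14 > -1 (shift), 14 > -1 (shift), -5 <= -1 (stop) = 6 comparison(s) -> [-5, -1, 14, 14, 15, 31, 34]
Total comparisons: 1 + 1 + 2 + 1 + 1 + 6 = 12


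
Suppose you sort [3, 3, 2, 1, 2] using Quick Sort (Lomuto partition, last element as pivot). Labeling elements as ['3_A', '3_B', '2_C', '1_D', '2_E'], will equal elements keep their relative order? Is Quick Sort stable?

Trace Quick Sort on the labeled array (the key is the number; the letter only tracks identity):
  Partition indices 0..4 around pivot 2_E -> [2_C, 1_D, 2_E, 3_B, 3_A]
  Partition indices 0..1 around pivot 1_D -> [1_D, 2_C, 2_E, 3_B, 3_A]
  Partition indices 3..4 around pivot 3_A -> [1_D, 2_C, 2_E, 3_B, 3_A]
Final order: [1_D, 2_C, 2_E, 3_B, 3_A]
Equal keys:
  value 2: originally 2_C, 2_E; after sorting 2_C, 2_E -> order preserved
  value 3: originally 3_A, 3_B; after sorting 3_B, 3_A -> order changed
Equal keys were reordered, so Quick Sort is not stable: partition swaps elements across long distances and can reorder equal keys. (One such input is enough; an unstable sort may happen to preserve order on other inputs, but it gives no guarantee.)
Answer: Not stable


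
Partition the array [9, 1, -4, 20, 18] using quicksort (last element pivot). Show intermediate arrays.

Partition 1: pivot=18 at index 3 -> [9, 1, -4, 18, 20]
Partition 2: pivot=-4 at index 0 -> [-4, 1, 9, 18, 20]
Partition 3: pivot=9 at index 2 -> [-4, 1, 9, 18, 20]


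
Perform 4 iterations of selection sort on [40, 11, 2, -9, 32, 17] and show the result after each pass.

Pass 1: Select minimum -9 at index 3, swap -> [-9, 11, 2, 40, 32, 17]
Pass 2: Select minimum 2 at index 2, swap -> [-9, 2, 11, 40, 32, 17]
Pass 3: Select minimum 11 at index 2, swap -> [-9, 2, 11, 40, 32, 17]
Pass 4: Select minimum 17 at index 5, swap -> [-9, 2, 11, 17, 32, 40]


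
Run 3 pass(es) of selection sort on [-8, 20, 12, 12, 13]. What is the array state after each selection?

Pass 1: Select minimum -8 at index 0, swap -> [-8, 20, 12, 12, 13]
Pass 2: Select minimum 12 at index 2, swap -> [-8, 12, 20, 12, 13]
Pass 3: Select minimum 12 at index 3, swap -> [-8, 12, 12, 20, 13]


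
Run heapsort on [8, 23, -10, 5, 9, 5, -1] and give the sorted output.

Build heap: [23, 9, 5, 5, 8, -10, -1]
Extract 23: [9, 8, 5, 5, -1, -10, 23]
Extract 9: [8, 5, 5, -10, -1, 9, 23]
Extract 8: [5, -1, 5, -10, 8, 9, 23]
Extract 5: [5, -1, -10, 5, 8, 9, 23]
Extract 5: [-1, -10, 5, 5, 8, 9, 23]
Extract -1: [-10, -1, 5, 5, 8, 9, 23]


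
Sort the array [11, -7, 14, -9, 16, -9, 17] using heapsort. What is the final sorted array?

Build heap: [17, 16, 14, -9, -7, -9, 11]
Extract 17: [16, 11, 14, -9, -7, -9, 17]
Extract 16: [14, 11, -9, -9, -7, 16, 17]
Extract 14: [11, -7, -9, -9, 14, 16, 17]
Extract 11: [-7, -9, -9, 11, 14, 16, 17]
Extract -7: [-9, -9, -7, 11, 14, 16, 17]
Extract -9: [-9, -9, -7, 11, 14, 16, 17]


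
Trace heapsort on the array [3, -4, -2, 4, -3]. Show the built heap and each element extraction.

Build heap: [4, 3, -2, -4, -3]
Extract 4: [3, -3, -2, -4, 4]
Extract 3: [-2, -3, -4, 3, 4]
Extract -2: [-3, -4, -2, 3, 4]
Extract -3: [-4, -3, -2, 3, 4]


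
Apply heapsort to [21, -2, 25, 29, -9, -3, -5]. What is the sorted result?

Build heap: [29, 21, 25, -2, -9, -3, -5]
Extract 29: [25, 21, -3, -2, -9, -5, 29]
Extract 25: [21, -2, -3, -5, -9, 25, 29]
Extract 21: [-2, -5, -3, -9, 21, 25, 29]
Extract -2: [-3, -5, -9, -2, 21, 25, 29]
Extract -3: [-5, -9, -3, -2, 21, 25, 29]
Extract -5: [-9, -5, -3, -2, 21, 25, 29]


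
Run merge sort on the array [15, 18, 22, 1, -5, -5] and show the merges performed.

Divide and conquer:
  Merge [18] + [22] -> [18, 22]
  Merge [15] + [18, 22] -> [15, 18, 22]
  Merge [-5] + [-5] -> [-5, -5]
  Merge [1] + [-5, -5] -> [-5, -5, 1]
  Merge [15, 18, 22] + [-5, -5, 1] -> [-5, -5, 1, 15, 18, 22]


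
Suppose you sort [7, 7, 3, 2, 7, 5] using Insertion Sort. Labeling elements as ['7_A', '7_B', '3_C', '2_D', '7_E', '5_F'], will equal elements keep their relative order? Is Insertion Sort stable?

Trace Insertion Sort on the labeled array (the key is the number; the letter only tracks identity):
  Insert 7_B at index 1: [7_A, 7_B, 3_C, 2_D, 7_E, 5_F]
  Insert 3_C at index 0: [3_C, 7_A, 7_B, 2_D, 7_E, 5_F]
  Insert 2_D at index 0: [2_D, 3_C, 7_A, 7_B, 7_E, 5_F]
  Insert 7_E at index 4: [2_D, 3_C, 7_A, 7_B, 7_E, 5_F]
  Insert 5_F at index 2: [2_D, 3_C, 5_F, 7_A, 7_B, 7_E]
Final order: [2_D, 3_C, 5_F, 7_A, 7_B, 7_E]
Equal keys:
  value 7: originally 7_A, 7_B, 7_E; after sorting 7_A, 7_B, 7_E -> order preserved
All equal keys kept their original relative order. Insertion Sort is stable: elements are shifted only while they are strictly greater than the key, so a key is inserted after any equal elements already placed.
Answer: Stable


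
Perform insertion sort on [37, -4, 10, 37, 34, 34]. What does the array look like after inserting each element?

First element 37 is already 'sorted'
Insert -4: shifted 1 elements -> [-4, 37, 10, 37, 34, 34]
Insert 10: shifted 1 elements -> [-4, 10, 37, 37, 34, 34]
Insert 37: shifted 0 elements -> [-4, 10, 37, 37, 34, 34]
Insert 34: shifted 2 elements -> [-4, 10, 34, 37, 37, 34]
Insert 34: shifted 2 elements -> [-4, 10, 34, 34, 37, 37]


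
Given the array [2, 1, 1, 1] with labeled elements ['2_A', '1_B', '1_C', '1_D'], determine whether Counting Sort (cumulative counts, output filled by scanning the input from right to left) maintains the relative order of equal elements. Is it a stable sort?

Trace Counting Sort on the labeled array (the key is the number; the letter only tracks identity):
  Counts for values 0..2: [0, 3, 1]
  Cumulative counts: [0, 3, 4]
  Scan right to left: place 1_D at output index 2
  Scan right to left: place 1_C at output index 1
  Scan right to left: place 1_B at output index 0
  Scan right to left: place 2_A at output index 3
  Output: [1_B, 1_C, 1_D, 2_A]
Equal keys:
  value 1: originally 1_B, 1_C, 1_D; after sorting 1_B, 1_C, 1_D -> order preserved
All equal keys kept their original relative order. Counting Sort is stable: scanning the input right to left with decreasing cumulative counts places later duplicates at later output positions.
Answer: Stable


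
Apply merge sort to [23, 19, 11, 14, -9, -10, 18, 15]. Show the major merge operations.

Divide and conquer:
  Merge [23] + [19] -> [19, 23]
  Merge [11] + [14] -> [11, 14]
  Merge [19, 23] + [11, 14] -> [11, 14, 19, 23]
  Merge [-9] + [-10] -> [-10, -9]
  Merge [18] + [15] -> [15, 18]
  Merge [-10, -9] + [15, 18] -> [-10, -9, 15, 18]
  Merge [11, 14, 19, 23] + [-10, -9, 15, 18] -> [-10, -9, 11, 14, 15, 18, 19, 23]


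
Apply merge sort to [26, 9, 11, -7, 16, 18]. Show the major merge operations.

Divide and conquer:
  Merge [9] + [11] -> [9, 11]
  Merge [26] + [9, 11] -> [9, 11, 26]
  Merge [16] + [18] -> [16, 18]
  Merge [-7] + [16, 18] -> [-7, 16, 18]
  Merge [9, 11, 26] + [-7, 16, 18] -> [-7, 9, 11, 16, 18, 26]


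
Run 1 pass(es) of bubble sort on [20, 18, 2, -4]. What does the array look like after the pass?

After pass 1: [18, 2, -4, 20] (3 swaps)
Total swaps: 3


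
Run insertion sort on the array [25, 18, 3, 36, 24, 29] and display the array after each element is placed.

First element 25 is already 'sorted'
Insert 18: shifted 1 elements -> [18, 25, 3, 36, 24, 29]
Insert 3: shifted 2 elements -> [3, 18, 25, 36, 24, 29]
Insert 36: shifted 0 elements -> [3, 18, 25, 36, 24, 29]
Insert 24: shifted 2 elements -> [3, 18, 24, 25, 36, 29]
Insert 29: shifted 1 elements -> [3, 18, 24, 25, 29, 36]


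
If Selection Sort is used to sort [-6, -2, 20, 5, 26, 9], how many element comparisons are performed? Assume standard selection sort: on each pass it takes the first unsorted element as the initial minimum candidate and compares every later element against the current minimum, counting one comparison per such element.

Pass 1: scan indices 1..5 for the minimum = 5 comparison(s); min is -6, place at index 0 -> [-6, -2, 20, 5, 26, 9]
Pass 2: scan indices 2..5 for the minimum = 4 comparison(s); min is -2, place at index 1 -> [-6, -2, 20, 5, 26, 9]
Pass 3: scan indices 3..5 for the minimum = 3 comparison(s); min is 5, place at index 2 -> [-6, -2, 5, 20, 26, 9]
Pass 4: scan indices 4..5 for the minimum = 2 comparison(s); min is 9, place at index 3 -> [-6, -2, 5, 9, 26, 20]
Pass 5: scan indices 5..5 for the minimum = 1 comparison(s); min is 20, place at index 4 -> [-6, -2, 5, 9, 20, 26]
Selection sort always scans the whole unsorted suffix, so the count is (n-1) + (n-2) + ... + 1 = n(n-1)/2 = 6*5/2 = 15 regardless of the input order.
Total comparisons: 5 + 4 + 3 + 2 + 1 = 15


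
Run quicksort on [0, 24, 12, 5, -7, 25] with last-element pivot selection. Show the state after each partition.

Partition 1: pivot=25 at index 5 -> [0, 24, 12, 5, -7, 25]
Partition 2: pivot=-7 at index 0 -> [-7, 24, 12, 5, 0, 25]
Partition 3: pivot=0 at index 1 -> [-7, 0, 12, 5, 24, 25]
Partition 4: pivot=24 at index 4 -> [-7, 0, 12, 5, 24, 25]
Partition 5: pivot=5 at index 2 -> [-7, 0, 5, 12, 24, 25]


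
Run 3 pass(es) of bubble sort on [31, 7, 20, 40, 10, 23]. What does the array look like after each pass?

After pass 1: [7, 20, 31, 10, 23, 40] (4 swaps)
After pass 2: [7, 20, 10, 23, 31, 40] (2 swaps)
After pass 3: [7, 10, 20, 23, 31, 40] (1 swaps)
Total swaps: 7


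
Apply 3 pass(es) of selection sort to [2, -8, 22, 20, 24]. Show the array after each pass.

Pass 1: Select minimum -8 at index 1, swap -> [-8, 2, 22, 20, 24]
Pass 2: Select minimum 2 at index 1, swap -> [-8, 2, 22, 20, 24]
Pass 3: Select minimum 20 at index 3, swap -> [-8, 2, 20, 22, 24]


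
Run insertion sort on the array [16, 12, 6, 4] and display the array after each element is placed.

First element 16 is already 'sorted'
Insert 12: shifted 1 elements -> [12, 16, 6, 4]
Insert 6: shifted 2 elements -> [6, 12, 16, 4]
Insert 4: shifted 3 elements -> [4, 6, 12, 16]


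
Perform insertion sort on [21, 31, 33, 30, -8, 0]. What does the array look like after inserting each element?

First element 21 is already 'sorted'
Insert 31: shifted 0 elements -> [21, 31, 33, 30, -8, 0]
Insert 33: shifted 0 elements -> [21, 31, 33, 30, -8, 0]
Insert 30: shifted 2 elements -> [21, 30, 31, 33, -8, 0]
Insert -8: shifted 4 elements -> [-8, 21, 30, 31, 33, 0]
Insert 0: shifted 4 elements -> [-8, 0, 21, 30, 31, 33]


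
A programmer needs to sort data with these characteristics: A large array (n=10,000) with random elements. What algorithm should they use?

Best choice: Quicksort or Mergesort
Reason: Both have O(n log n) average case; quicksort has lower constant factors


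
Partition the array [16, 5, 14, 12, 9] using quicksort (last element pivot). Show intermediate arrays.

Partition 1: pivot=9 at index 1 -> [5, 9, 14, 12, 16]
Partition 2: pivot=16 at index 4 -> [5, 9, 14, 12, 16]
Partition 3: pivot=12 at index 2 -> [5, 9, 12, 14, 16]


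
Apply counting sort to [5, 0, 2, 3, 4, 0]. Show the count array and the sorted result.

Count array: [2, 0, 1, 1, 1, 1]
(count[i] = number of elements equal to i)
Cumulative count: [2, 2, 3, 4, 5, 6]
Sorted: [0, 0, 2, 3, 4, 5]


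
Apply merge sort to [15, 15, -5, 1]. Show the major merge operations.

Divide and conquer:
  Merge [15] + [15] -> [15, 15]
  Merge [-5] + [1] -> [-5, 1]
  Merge [15, 15] + [-5, 1] -> [-5, 1, 15, 15]


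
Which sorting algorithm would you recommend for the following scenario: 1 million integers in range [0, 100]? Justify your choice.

Best choice: Counting sort
Reason: O(n + k) where k=100 is small; linear time beats O(n log n)


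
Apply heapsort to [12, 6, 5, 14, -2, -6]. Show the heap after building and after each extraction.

Build heap: [14, 12, 5, 6, -2, -6]
Extract 14: [12, 6, 5, -6, -2, 14]
Extract 12: [6, -2, 5, -6, 12, 14]
Extract 6: [5, -2, -6, 6, 12, 14]
Extract 5: [-2, -6, 5, 6, 12, 14]
Extract -2: [-6, -2, 5, 6, 12, 14]


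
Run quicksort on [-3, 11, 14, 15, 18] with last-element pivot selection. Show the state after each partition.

Partition 1: pivot=18 at index 4 -> [-3, 11, 14, 15, 18]
Partition 2: pivot=15 at index 3 -> [-3, 11, 14, 15, 18]
Partition 3: pivot=14 at index 2 -> [-3, 11, 14, 15, 18]
Partition 4: pivot=11 at index 1 -> [-3, 11, 14, 15, 18]


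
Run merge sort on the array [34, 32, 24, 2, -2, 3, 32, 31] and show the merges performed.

Divide and conquer:
  Merge [34] + [32] -> [32, 34]
  Merge [24] + [2] -> [2, 24]
  Merge [32, 34] + [2, 24] -> [2, 24, 32, 34]
  Merge [-2] + [3] -> [-2, 3]
  Merge [32] + [31] -> [31, 32]
  Merge [-2, 3] + [31, 32] -> [-2, 3, 31, 32]
  Merge [2, 24, 32, 34] + [-2, 3, 31, 32] -> [-2, 2, 3, 24, 31, 32, 32, 34]


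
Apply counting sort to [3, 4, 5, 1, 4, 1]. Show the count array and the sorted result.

Count array: [0, 2, 0, 1, 2, 1]
(count[i] = number of elements equal to i)
Cumulative count: [0, 2, 2, 3, 5, 6]
Sorted: [1, 1, 3, 4, 4, 5]


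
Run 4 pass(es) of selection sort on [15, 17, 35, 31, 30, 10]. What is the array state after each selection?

Pass 1: Select minimum 10 at index 5, swap -> [10, 17, 35, 31, 30, 15]
Pass 2: Select minimum 15 at index 5, swap -> [10, 15, 35, 31, 30, 17]
Pass 3: Select minimum 17 at index 5, swap -> [10, 15, 17, 31, 30, 35]
Pass 4: Select minimum 30 at index 4, swap -> [10, 15, 17, 30, 31, 35]


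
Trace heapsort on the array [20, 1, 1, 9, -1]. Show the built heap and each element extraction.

Build heap: [20, 9, 1, 1, -1]
Extract 20: [9, 1, 1, -1, 20]
Extract 9: [1, -1, 1, 9, 20]
Extract 1: [1, -1, 1, 9, 20]
Extract 1: [-1, 1, 1, 9, 20]


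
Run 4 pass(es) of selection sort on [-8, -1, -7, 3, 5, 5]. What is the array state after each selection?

Pass 1: Select minimum -8 at index 0, swap -> [-8, -1, -7, 3, 5, 5]
Pass 2: Select minimum -7 at index 2, swap -> [-8, -7, -1, 3, 5, 5]
Pass 3: Select minimum -1 at index 2, swap -> [-8, -7, -1, 3, 5, 5]
Pass 4: Select minimum 3 at index 3, swap -> [-8, -7, -1, 3, 5, 5]


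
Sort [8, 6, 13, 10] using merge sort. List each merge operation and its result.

Divide and conquer:
  Merge [8] + [6] -> [6, 8]
  Merge [13] + [10] -> [10, 13]
  Merge [6, 8] + [10, 13] -> [6, 8, 10, 13]


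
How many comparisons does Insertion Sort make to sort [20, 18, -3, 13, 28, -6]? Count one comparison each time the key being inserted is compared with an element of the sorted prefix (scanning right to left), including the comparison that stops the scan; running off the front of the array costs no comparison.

Insert 18: 20 > 18 (shift), reached front = 1 comparison(s) -> [18, 20, -3, 13, 28, -6]
Insert -3: 20 > -3 (shift), 18 > -3 (shift), reached front = 2 comparison(s) -> [-3, 18, 20, 13, 28, -6]
Insert 13: 20 > 13 (shift), 18 > 13 (shift), -3 <= 13 (stop) = 3 comparison(s) -> [-3, 13, 18, 20, 28, -6]
Insert 28: 20 <= 28 (stop) = 1 comparison(s) -> [-3, 13, 18, 20, 28, -6]
Insert -6: 28 > -6 (shift), 20 > -6 (shift), 18 > -6 (shift), 13 > -6 (shift), -3 > -6 (shift), reached front = 5 comparison(s) -> [-6, -3, 13, 18, 20, 28]
Total comparisons: 1 + 2 + 3 + 1 + 5 = 12


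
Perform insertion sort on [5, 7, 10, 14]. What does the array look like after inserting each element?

First element 5 is already 'sorted'
Insert 7: shifted 0 elements -> [5, 7, 10, 14]
Insert 10: shifted 0 elements -> [5, 7, 10, 14]
Insert 14: shifted 0 elements -> [5, 7, 10, 14]


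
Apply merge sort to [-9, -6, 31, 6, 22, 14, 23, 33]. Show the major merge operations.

Divide and conquer:
  Merge [-9] + [-6] -> [-9, -6]
  Merge [31] + [6] -> [6, 31]
  Merge [-9, -6] + [6, 31] -> [-9, -6, 6, 31]
  Merge [22] + [14] -> [14, 22]
  Merge [23] + [33] -> [23, 33]
  Merge [14, 22] + [23, 33] -> [14, 22, 23, 33]
  Merge [-9, -6, 6, 31] + [14, 22, 23, 33] -> [-9, -6, 6, 14, 22, 23, 31, 33]


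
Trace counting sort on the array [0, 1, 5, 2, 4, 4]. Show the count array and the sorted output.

Count array: [1, 1, 1, 0, 2, 1]
(count[i] = number of elements equal to i)
Cumulative count: [1, 2, 3, 3, 5, 6]
Sorted: [0, 1, 2, 4, 4, 5]


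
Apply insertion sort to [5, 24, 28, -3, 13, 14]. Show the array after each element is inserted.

First element 5 is already 'sorted'
Insert 24: shifted 0 elements -> [5, 24, 28, -3, 13, 14]
Insert 28: shifted 0 elements -> [5, 24, 28, -3, 13, 14]
Insert -3: shifted 3 elements -> [-3, 5, 24, 28, 13, 14]
Insert 13: shifted 2 elements -> [-3, 5, 13, 24, 28, 14]
Insert 14: shifted 2 elements -> [-3, 5, 13, 14, 24, 28]


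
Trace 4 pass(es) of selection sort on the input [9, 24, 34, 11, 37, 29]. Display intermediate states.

Pass 1: Select minimum 9 at index 0, swap -> [9, 24, 34, 11, 37, 29]
Pass 2: Select minimum 11 at index 3, swap -> [9, 11, 34, 24, 37, 29]
Pass 3: Select minimum 24 at index 3, swap -> [9, 11, 24, 34, 37, 29]
Pass 4: Select minimum 29 at index 5, swap -> [9, 11, 24, 29, 37, 34]


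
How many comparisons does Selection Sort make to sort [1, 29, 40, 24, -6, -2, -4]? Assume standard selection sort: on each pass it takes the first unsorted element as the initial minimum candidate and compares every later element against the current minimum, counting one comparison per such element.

Pass 1: scan indices 1..6 for the minimum = 6 comparison(s); min is -6, place at index 0 -> [-6, 29, 40, 24, 1, -2, -4]
Pass 2: scan indices 2..6 for the minimum = 5 comparison(s); min is -4, place at index 1 -> [-6, -4, 40, 24, 1, -2, 29]
Pass 3: scan indices 3..6 for the minimum = 4 comparison(s); min is -2, place at index 2 -> [-6, -4, -2, 24, 1, 40, 29]
Pass 4: scan indices 4..6 for the minimum = 3 comparison(s); min is 1, place at index 3 -> [-6, -4, -2, 1, 24, 40, 29]
Pass 5: scan indices 5..6 for the minimum = 2 comparison(s); min is 24, place at index 4 -> [-6, -4, -2, 1, 24, 40, 29]
Pass 6: scan indices 6..6 for the minimum = 1 comparison(s); min is 29, place at index 5 -> [-6, -4, -2, 1, 24, 29, 40]
Selection sort always scans the whole unsorted suffix, so the count is (n-1) + (n-2) + ... + 1 = n(n-1)/2 = 7*6/2 = 21 regardless of the input order.
Total comparisons: 6 + 5 + 4 + 3 + 2 + 1 = 21


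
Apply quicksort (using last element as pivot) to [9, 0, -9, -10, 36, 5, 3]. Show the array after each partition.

Partition 1: pivot=3 at index 3 -> [0, -9, -10, 3, 36, 5, 9]
Partition 2: pivot=-10 at index 0 -> [-10, -9, 0, 3, 36, 5, 9]
Partition 3: pivot=0 at index 2 -> [-10, -9, 0, 3, 36, 5, 9]
Partition 4: pivot=9 at index 5 -> [-10, -9, 0, 3, 5, 9, 36]


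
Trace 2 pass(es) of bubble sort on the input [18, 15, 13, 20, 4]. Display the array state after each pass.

After pass 1: [15, 13, 18, 4, 20] (3 swaps)
After pass 2: [13, 15, 4, 18, 20] (2 swaps)
Total swaps: 5


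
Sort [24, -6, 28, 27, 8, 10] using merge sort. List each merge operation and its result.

Divide and conquer:
  Merge [-6] + [28] -> [-6, 28]
  Merge [24] + [-6, 28] -> [-6, 24, 28]
  Merge [8] + [10] -> [8, 10]
  Merge [27] + [8, 10] -> [8, 10, 27]
  Merge [-6, 24, 28] + [8, 10, 27] -> [-6, 8, 10, 24, 27, 28]


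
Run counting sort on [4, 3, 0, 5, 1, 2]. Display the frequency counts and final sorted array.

Count array: [1, 1, 1, 1, 1, 1]
(count[i] = number of elements equal to i)
Cumulative count: [1, 2, 3, 4, 5, 6]
Sorted: [0, 1, 2, 3, 4, 5]


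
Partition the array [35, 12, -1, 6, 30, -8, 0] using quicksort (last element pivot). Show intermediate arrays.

Partition 1: pivot=0 at index 2 -> [-1, -8, 0, 6, 30, 12, 35]
Partition 2: pivot=-8 at index 0 -> [-8, -1, 0, 6, 30, 12, 35]
Partition 3: pivot=35 at index 6 -> [-8, -1, 0, 6, 30, 12, 35]
Partition 4: pivot=12 at index 4 -> [-8, -1, 0, 6, 12, 30, 35]


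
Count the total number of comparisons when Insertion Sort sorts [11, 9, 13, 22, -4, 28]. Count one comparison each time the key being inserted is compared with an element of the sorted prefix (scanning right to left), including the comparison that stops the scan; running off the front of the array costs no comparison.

Insert 9: 11 > 9 (shift), reached front = 1 comparison(s) -> [9, 11, 13, 22, -4, 28]
Insert 13: 11 <= 13 (stop) = 1 comparison(s) -> [9, 11, 13, 22, -4, 28]
Insert 22: 13 <= 22 (stop) = 1 comparison(s) -> [9, 11, 13, 22, -4, 28]
Insert -4: 22 > -4 (shift), 13 > -4 (shift), 11 > -4 (shift), 9 > -4 (shift), reached front = 4 comparison(s) -> [-4, 9, 11, 13, 22, 28]
Insert 28: 22 <= 28 (stop) = 1 comparison(s) -> [-4, 9, 11, 13, 22, 28]
Total comparisons: 1 + 1 + 1 + 4 + 1 = 8


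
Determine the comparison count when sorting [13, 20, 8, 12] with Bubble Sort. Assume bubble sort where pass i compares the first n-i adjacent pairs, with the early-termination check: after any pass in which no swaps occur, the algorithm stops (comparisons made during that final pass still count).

Pass 1: compare adjacent pairs (0,1)..(2,3) = 3 comparison(s), 2 swap(s) -> [13, 8, 12, 20]
Pass 2: compare adjacent pairs (0,1)..(1,2) = 2 comparison(s), 2 swap(s) -> [8, 12, 13, 20]
Pass 3: compare adjacent pairs (0,1)..(0,1) = 1 comparison(s), 0 swap(s) -> [8, 12, 13, 20]
No swaps in this pass, so bubble sort stops here.
Total comparisons: 3 + 2 + 1 = 6


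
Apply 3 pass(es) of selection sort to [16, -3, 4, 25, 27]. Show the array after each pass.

Pass 1: Select minimum -3 at index 1, swap -> [-3, 16, 4, 25, 27]
Pass 2: Select minimum 4 at index 2, swap -> [-3, 4, 16, 25, 27]
Pass 3: Select minimum 16 at index 2, swap -> [-3, 4, 16, 25, 27]


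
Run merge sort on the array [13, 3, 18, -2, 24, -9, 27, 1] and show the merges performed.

Divide and conquer:
  Merge [13] + [3] -> [3, 13]
  Merge [18] + [-2] -> [-2, 18]
  Merge [3, 13] + [-2, 18] -> [-2, 3, 13, 18]
  Merge [24] + [-9] -> [-9, 24]
  Merge [27] + [1] -> [1, 27]
  Merge [-9, 24] + [1, 27] -> [-9, 1, 24, 27]
  Merge [-2, 3, 13, 18] + [-9, 1, 24, 27] -> [-9, -2, 1, 3, 13, 18, 24, 27]


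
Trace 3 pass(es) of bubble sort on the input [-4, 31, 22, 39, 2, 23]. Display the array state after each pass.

After pass 1: [-4, 22, 31, 2, 23, 39] (3 swaps)
After pass 2: [-4, 22, 2, 23, 31, 39] (2 swaps)
After pass 3: [-4, 2, 22, 23, 31, 39] (1 swaps)
Total swaps: 6


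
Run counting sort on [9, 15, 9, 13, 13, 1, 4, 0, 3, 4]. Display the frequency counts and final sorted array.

Count array: [1, 1, 0, 1, 2, 0, 0, 0, 0, 2, 0, 0, 0, 2, 0, 1]
(count[i] = number of elements equal to i)
Cumulative count: [1, 2, 2, 3, 5, 5, 5, 5, 5, 7, 7, 7, 7, 9, 9, 10]
Sorted: [0, 1, 3, 4, 4, 9, 9, 13, 13, 15]


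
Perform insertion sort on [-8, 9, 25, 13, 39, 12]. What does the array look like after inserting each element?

First element -8 is already 'sorted'
Insert 9: shifted 0 elements -> [-8, 9, 25, 13, 39, 12]
Insert 25: shifted 0 elements -> [-8, 9, 25, 13, 39, 12]
Insert 13: shifted 1 elements -> [-8, 9, 13, 25, 39, 12]
Insert 39: shifted 0 elements -> [-8, 9, 13, 25, 39, 12]
Insert 12: shifted 3 elements -> [-8, 9, 12, 13, 25, 39]


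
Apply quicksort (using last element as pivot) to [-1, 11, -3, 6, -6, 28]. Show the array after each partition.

Partition 1: pivot=28 at index 5 -> [-1, 11, -3, 6, -6, 28]
Partition 2: pivot=-6 at index 0 -> [-6, 11, -3, 6, -1, 28]
Partition 3: pivot=-1 at index 2 -> [-6, -3, -1, 6, 11, 28]
Partition 4: pivot=11 at index 4 -> [-6, -3, -1, 6, 11, 28]


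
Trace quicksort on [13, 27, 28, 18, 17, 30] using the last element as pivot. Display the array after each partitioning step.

Partition 1: pivot=30 at index 5 -> [13, 27, 28, 18, 17, 30]
Partition 2: pivot=17 at index 1 -> [13, 17, 28, 18, 27, 30]
Partition 3: pivot=27 at index 3 -> [13, 17, 18, 27, 28, 30]


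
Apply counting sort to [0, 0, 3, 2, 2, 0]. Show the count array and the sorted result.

Count array: [3, 0, 2, 1]
(count[i] = number of elements equal to i)
Cumulative count: [3, 3, 5, 6]
Sorted: [0, 0, 0, 2, 2, 3]


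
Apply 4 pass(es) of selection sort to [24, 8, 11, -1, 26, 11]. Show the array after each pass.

Pass 1: Select minimum -1 at index 3, swap -> [-1, 8, 11, 24, 26, 11]
Pass 2: Select minimum 8 at index 1, swap -> [-1, 8, 11, 24, 26, 11]
Pass 3: Select minimum 11 at index 2, swap -> [-1, 8, 11, 24, 26, 11]
Pass 4: Select minimum 11 at index 5, swap -> [-1, 8, 11, 11, 26, 24]


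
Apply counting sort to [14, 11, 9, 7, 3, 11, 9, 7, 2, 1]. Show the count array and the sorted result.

Count array: [0, 1, 1, 1, 0, 0, 0, 2, 0, 2, 0, 2, 0, 0, 1]
(count[i] = number of elements equal to i)
Cumulative count: [0, 1, 2, 3, 3, 3, 3, 5, 5, 7, 7, 9, 9, 9, 10]
Sorted: [1, 2, 3, 7, 7, 9, 9, 11, 11, 14]


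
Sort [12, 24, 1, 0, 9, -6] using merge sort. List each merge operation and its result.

Divide and conquer:
  Merge [24] + [1] -> [1, 24]
  Merge [12] + [1, 24] -> [1, 12, 24]
  Merge [9] + [-6] -> [-6, 9]
  Merge [0] + [-6, 9] -> [-6, 0, 9]
  Merge [1, 12, 24] + [-6, 0, 9] -> [-6, 0, 1, 9, 12, 24]


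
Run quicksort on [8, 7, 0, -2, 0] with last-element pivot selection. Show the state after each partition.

Partition 1: pivot=0 at index 2 -> [0, -2, 0, 7, 8]
Partition 2: pivot=-2 at index 0 -> [-2, 0, 0, 7, 8]
Partition 3: pivot=8 at index 4 -> [-2, 0, 0, 7, 8]


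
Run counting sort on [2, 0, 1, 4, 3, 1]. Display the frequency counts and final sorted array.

Count array: [1, 2, 1, 1, 1]
(count[i] = number of elements equal to i)
Cumulative count: [1, 3, 4, 5, 6]
Sorted: [0, 1, 1, 2, 3, 4]


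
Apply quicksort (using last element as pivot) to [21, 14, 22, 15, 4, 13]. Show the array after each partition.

Partition 1: pivot=13 at index 1 -> [4, 13, 22, 15, 21, 14]
Partition 2: pivot=14 at index 2 -> [4, 13, 14, 15, 21, 22]
Partition 3: pivot=22 at index 5 -> [4, 13, 14, 15, 21, 22]
Partition 4: pivot=21 at index 4 -> [4, 13, 14, 15, 21, 22]


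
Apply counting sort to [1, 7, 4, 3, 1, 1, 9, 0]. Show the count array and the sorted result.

Count array: [1, 3, 0, 1, 1, 0, 0, 1, 0, 1]
(count[i] = number of elements equal to i)
Cumulative count: [1, 4, 4, 5, 6, 6, 6, 7, 7, 8]
Sorted: [0, 1, 1, 1, 3, 4, 7, 9]


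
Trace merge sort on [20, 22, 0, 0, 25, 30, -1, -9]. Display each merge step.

Divide and conquer:
  Merge [20] + [22] -> [20, 22]
  Merge [0] + [0] -> [0, 0]
  Merge [20, 22] + [0, 0] -> [0, 0, 20, 22]
  Merge [25] + [30] -> [25, 30]
  Merge [-1] + [-9] -> [-9, -1]
  Merge [25, 30] + [-9, -1] -> [-9, -1, 25, 30]
  Merge [0, 0, 20, 22] + [-9, -1, 25, 30] -> [-9, -1, 0, 0, 20, 22, 25, 30]


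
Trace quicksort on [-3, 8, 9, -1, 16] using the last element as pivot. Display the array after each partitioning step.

Partition 1: pivot=16 at index 4 -> [-3, 8, 9, -1, 16]
Partition 2: pivot=-1 at index 1 -> [-3, -1, 9, 8, 16]
Partition 3: pivot=8 at index 2 -> [-3, -1, 8, 9, 16]


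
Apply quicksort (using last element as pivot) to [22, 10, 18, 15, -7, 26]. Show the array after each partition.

Partition 1: pivot=26 at index 5 -> [22, 10, 18, 15, -7, 26]
Partition 2: pivot=-7 at index 0 -> [-7, 10, 18, 15, 22, 26]
Partition 3: pivot=22 at index 4 -> [-7, 10, 18, 15, 22, 26]
Partition 4: pivot=15 at index 2 -> [-7, 10, 15, 18, 22, 26]


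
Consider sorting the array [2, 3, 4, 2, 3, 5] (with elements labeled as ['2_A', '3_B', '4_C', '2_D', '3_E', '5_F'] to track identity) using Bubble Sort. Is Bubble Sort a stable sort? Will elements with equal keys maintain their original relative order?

Trace Bubble Sort on the labeled array (the key is the number; the letter only tracks identity):
  After pass 1: [2_A, 3_B, 2_D, 3_E, 4_C, 5_F]
  After pass 2: [2_A, 2_D, 3_B, 3_E, 4_C, 5_F]
  After pass 3: [2_A, 2_D, 3_B, 3_E, 4_C, 5_F] (no swaps, done)
Final order: [2_A, 2_D, 3_B, 3_E, 4_C, 5_F]
Equal keys:
  value 2: originally 2_A, 2_D; after sorting 2_A, 2_D -> order preserved
  value 3: originally 3_B, 3_E; after sorting 3_B, 3_E -> order preserved
All equal keys kept their original relative order. Bubble Sort is stable: it only swaps adjacent elements when the left one is strictly greater, so equal keys never move past each other.
Answer: Stable


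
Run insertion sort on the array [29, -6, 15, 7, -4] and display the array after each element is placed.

First element 29 is already 'sorted'
Insert -6: shifted 1 elements -> [-6, 29, 15, 7, -4]
Insert 15: shifted 1 elements -> [-6, 15, 29, 7, -4]
Insert 7: shifted 2 elements -> [-6, 7, 15, 29, -4]
Insert -4: shifted 3 elements -> [-6, -4, 7, 15, 29]


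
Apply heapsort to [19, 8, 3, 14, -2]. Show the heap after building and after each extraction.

Build heap: [19, 14, 3, 8, -2]
Extract 19: [14, 8, 3, -2, 19]
Extract 14: [8, -2, 3, 14, 19]
Extract 8: [3, -2, 8, 14, 19]
Extract 3: [-2, 3, 8, 14, 19]


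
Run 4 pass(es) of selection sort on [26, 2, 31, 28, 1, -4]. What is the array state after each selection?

Pass 1: Select minimum -4 at index 5, swap -> [-4, 2, 31, 28, 1, 26]
Pass 2: Select minimum 1 at index 4, swap -> [-4, 1, 31, 28, 2, 26]
Pass 3: Select minimum 2 at index 4, swap -> [-4, 1, 2, 28, 31, 26]
Pass 4: Select minimum 26 at index 5, swap -> [-4, 1, 2, 26, 31, 28]


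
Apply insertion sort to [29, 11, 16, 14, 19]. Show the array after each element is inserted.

First element 29 is already 'sorted'
Insert 11: shifted 1 elements -> [11, 29, 16, 14, 19]
Insert 16: shifted 1 elements -> [11, 16, 29, 14, 19]
Insert 14: shifted 2 elements -> [11, 14, 16, 29, 19]
Insert 19: shifted 1 elements -> [11, 14, 16, 19, 29]


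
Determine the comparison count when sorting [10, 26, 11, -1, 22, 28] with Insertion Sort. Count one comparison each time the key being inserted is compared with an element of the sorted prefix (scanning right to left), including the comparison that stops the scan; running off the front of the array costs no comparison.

Insert 26: 10 <= 26 (stop) = 1 comparison(s) -> [10, 26, 11, -1, 22, 28]
Insert 11: 26 > 11 (shift), 10 <= 11 (stop) = 2 comparison(s) -> [10, 11, 26, -1, 22, 28]
Insert -1: 26 > -1 (shift), 11 > -1 (shift), 10 > -1 (shift), reached front = 3 comparison(s) -> [-1, 10, 11, 26, 22, 28]
Insert 22: 26 > 22 (shift), 11 <= 22 (stop) = 2 comparison(s) -> [-1, 10, 11, 22, 26, 28]
Insert 28: 26 <= 28 (stop) = 1 comparison(s) -> [-1, 10, 11, 22, 26, 28]
Total comparisons: 1 + 2 + 3 + 2 + 1 = 9


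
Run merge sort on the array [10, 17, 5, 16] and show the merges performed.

Divide and conquer:
  Merge [10] + [17] -> [10, 17]
  Merge [5] + [16] -> [5, 16]
  Merge [10, 17] + [5, 16] -> [5, 10, 16, 17]


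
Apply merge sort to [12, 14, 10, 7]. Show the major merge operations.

Divide and conquer:
  Merge [12] + [14] -> [12, 14]
  Merge [10] + [7] -> [7, 10]
  Merge [12, 14] + [7, 10] -> [7, 10, 12, 14]


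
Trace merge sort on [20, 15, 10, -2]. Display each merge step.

Divide and conquer:
  Merge [20] + [15] -> [15, 20]
  Merge [10] + [-2] -> [-2, 10]
  Merge [15, 20] + [-2, 10] -> [-2, 10, 15, 20]


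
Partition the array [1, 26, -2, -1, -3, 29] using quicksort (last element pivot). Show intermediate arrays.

Partition 1: pivot=29 at index 5 -> [1, 26, -2, -1, -3, 29]
Partition 2: pivot=-3 at index 0 -> [-3, 26, -2, -1, 1, 29]
Partition 3: pivot=1 at index 3 -> [-3, -2, -1, 1, 26, 29]
Partition 4: pivot=-1 at index 2 -> [-3, -2, -1, 1, 26, 29]


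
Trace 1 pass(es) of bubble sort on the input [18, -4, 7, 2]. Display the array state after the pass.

After pass 1: [-4, 7, 2, 18] (3 swaps)
Total swaps: 3


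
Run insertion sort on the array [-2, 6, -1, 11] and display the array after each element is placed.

First element -2 is already 'sorted'
Insert 6: shifted 0 elements -> [-2, 6, -1, 11]
Insert -1: shifted 1 elements -> [-2, -1, 6, 11]
Insert 11: shifted 0 elements -> [-2, -1, 6, 11]


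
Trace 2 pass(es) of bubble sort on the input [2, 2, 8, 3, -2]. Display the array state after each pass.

After pass 1: [2, 2, 3, -2, 8] (2 swaps)
After pass 2: [2, 2, -2, 3, 8] (1 swaps)
Total swaps: 3


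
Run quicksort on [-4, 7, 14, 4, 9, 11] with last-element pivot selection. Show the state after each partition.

Partition 1: pivot=11 at index 4 -> [-4, 7, 4, 9, 11, 14]
Partition 2: pivot=9 at index 3 -> [-4, 7, 4, 9, 11, 14]
Partition 3: pivot=4 at index 1 -> [-4, 4, 7, 9, 11, 14]


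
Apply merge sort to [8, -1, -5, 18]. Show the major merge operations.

Divide and conquer:
  Merge [8] + [-1] -> [-1, 8]
  Merge [-5] + [18] -> [-5, 18]
  Merge [-1, 8] + [-5, 18] -> [-5, -1, 8, 18]


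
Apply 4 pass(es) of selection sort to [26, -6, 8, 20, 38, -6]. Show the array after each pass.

Pass 1: Select minimum -6 at index 1, swap -> [-6, 26, 8, 20, 38, -6]
Pass 2: Select minimum -6 at index 5, swap -> [-6, -6, 8, 20, 38, 26]
Pass 3: Select minimum 8 at index 2, swap -> [-6, -6, 8, 20, 38, 26]
Pass 4: Select minimum 20 at index 3, swap -> [-6, -6, 8, 20, 38, 26]


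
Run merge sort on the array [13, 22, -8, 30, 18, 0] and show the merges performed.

Divide and conquer:
  Merge [22] + [-8] -> [-8, 22]
  Merge [13] + [-8, 22] -> [-8, 13, 22]
  Merge [18] + [0] -> [0, 18]
  Merge [30] + [0, 18] -> [0, 18, 30]
  Merge [-8, 13, 22] + [0, 18, 30] -> [-8, 0, 13, 18, 22, 30]


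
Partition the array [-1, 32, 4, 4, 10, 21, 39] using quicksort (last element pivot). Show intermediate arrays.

Partition 1: pivot=39 at index 6 -> [-1, 32, 4, 4, 10, 21, 39]
Partition 2: pivot=21 at index 4 -> [-1, 4, 4, 10, 21, 32, 39]
Partition 3: pivot=10 at index 3 -> [-1, 4, 4, 10, 21, 32, 39]
Partition 4: pivot=4 at index 2 -> [-1, 4, 4, 10, 21, 32, 39]
Partition 5: pivot=4 at index 1 -> [-1, 4, 4, 10, 21, 32, 39]


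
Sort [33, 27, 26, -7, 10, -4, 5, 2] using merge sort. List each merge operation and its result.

Divide and conquer:
  Merge [33] + [27] -> [27, 33]
  Merge [26] + [-7] -> [-7, 26]
  Merge [27, 33] + [-7, 26] -> [-7, 26, 27, 33]
  Merge [10] + [-4] -> [-4, 10]
  Merge [5] + [2] -> [2, 5]
  Merge [-4, 10] + [2, 5] -> [-4, 2, 5, 10]
  Merge [-7, 26, 27, 33] + [-4, 2, 5, 10] -> [-7, -4, 2, 5, 10, 26, 27, 33]


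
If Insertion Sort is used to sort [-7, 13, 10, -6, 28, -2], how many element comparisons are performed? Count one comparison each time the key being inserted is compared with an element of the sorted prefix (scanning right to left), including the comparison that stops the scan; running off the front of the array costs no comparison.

Insert 13: -7 <= 13 (stop) = 1 comparison(s) -> [-7, 13, 10, -6, 28, -2]
Insert 10: 13 > 10 (shift), -7 <= 10 (stop) = 2 comparison(s) -> [-7, 10, 13, -6, 28, -2]
Insert -6: 13 > -6 (shift), 10 > -6 (shift), -7 <= -6 (stop) = 3 comparison(s) -> [-7, -6, 10, 13, 28, -2]
Insert 28: 13 <= 28 (stop) = 1 comparison(s) -> [-7, -6, 10, 13, 28, -2]
Insert -2: 28 > -2 (shift), 13 > -2 (shift), 10 > -2 (shift), -6 <= -2 (stop) = 4 comparison(s) -> [-7, -6, -2, 10, 13, 28]
Total comparisons: 1 + 2 + 3 + 1 + 4 = 11


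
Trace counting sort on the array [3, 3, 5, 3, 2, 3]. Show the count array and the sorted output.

Count array: [0, 0, 1, 4, 0, 1]
(count[i] = number of elements equal to i)
Cumulative count: [0, 0, 1, 5, 5, 6]
Sorted: [2, 3, 3, 3, 3, 5]


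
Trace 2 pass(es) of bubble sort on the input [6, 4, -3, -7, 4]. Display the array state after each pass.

After pass 1: [4, -3, -7, 4, 6] (4 swaps)
After pass 2: [-3, -7, 4, 4, 6] (2 swaps)
Total swaps: 6


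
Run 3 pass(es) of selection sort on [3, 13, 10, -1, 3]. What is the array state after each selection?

Pass 1: Select minimum -1 at index 3, swap -> [-1, 13, 10, 3, 3]
Pass 2: Select minimum 3 at index 3, swap -> [-1, 3, 10, 13, 3]
Pass 3: Select minimum 3 at index 4, swap -> [-1, 3, 3, 13, 10]


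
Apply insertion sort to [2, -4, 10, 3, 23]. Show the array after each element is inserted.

First element 2 is already 'sorted'
Insert -4: shifted 1 elements -> [-4, 2, 10, 3, 23]
Insert 10: shifted 0 elements -> [-4, 2, 10, 3, 23]
Insert 3: shifted 1 elements -> [-4, 2, 3, 10, 23]
Insert 23: shifted 0 elements -> [-4, 2, 3, 10, 23]


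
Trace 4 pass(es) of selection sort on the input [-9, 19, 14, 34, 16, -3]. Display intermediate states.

Pass 1: Select minimum -9 at index 0, swap -> [-9, 19, 14, 34, 16, -3]
Pass 2: Select minimum -3 at index 5, swap -> [-9, -3, 14, 34, 16, 19]
Pass 3: Select minimum 14 at index 2, swap -> [-9, -3, 14, 34, 16, 19]
Pass 4: Select minimum 16 at index 4, swap -> [-9, -3, 14, 16, 34, 19]


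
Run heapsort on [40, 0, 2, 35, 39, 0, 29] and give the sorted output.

Build heap: [40, 39, 29, 35, 0, 0, 2]
Extract 40: [39, 35, 29, 2, 0, 0, 40]
Extract 39: [35, 2, 29, 0, 0, 39, 40]
Extract 35: [29, 2, 0, 0, 35, 39, 40]
Extract 29: [2, 0, 0, 29, 35, 39, 40]
Extract 2: [0, 0, 2, 29, 35, 39, 40]
Extract 0: [0, 0, 2, 29, 35, 39, 40]


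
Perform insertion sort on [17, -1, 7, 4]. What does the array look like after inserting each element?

First element 17 is already 'sorted'
Insert -1: shifted 1 elements -> [-1, 17, 7, 4]
Insert 7: shifted 1 elements -> [-1, 7, 17, 4]
Insert 4: shifted 2 elements -> [-1, 4, 7, 17]


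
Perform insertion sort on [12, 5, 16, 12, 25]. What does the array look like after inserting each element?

First element 12 is already 'sorted'
Insert 5: shifted 1 elements -> [5, 12, 16, 12, 25]
Insert 16: shifted 0 elements -> [5, 12, 16, 12, 25]
Insert 12: shifted 1 elements -> [5, 12, 12, 16, 25]
Insert 25: shifted 0 elements -> [5, 12, 12, 16, 25]
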